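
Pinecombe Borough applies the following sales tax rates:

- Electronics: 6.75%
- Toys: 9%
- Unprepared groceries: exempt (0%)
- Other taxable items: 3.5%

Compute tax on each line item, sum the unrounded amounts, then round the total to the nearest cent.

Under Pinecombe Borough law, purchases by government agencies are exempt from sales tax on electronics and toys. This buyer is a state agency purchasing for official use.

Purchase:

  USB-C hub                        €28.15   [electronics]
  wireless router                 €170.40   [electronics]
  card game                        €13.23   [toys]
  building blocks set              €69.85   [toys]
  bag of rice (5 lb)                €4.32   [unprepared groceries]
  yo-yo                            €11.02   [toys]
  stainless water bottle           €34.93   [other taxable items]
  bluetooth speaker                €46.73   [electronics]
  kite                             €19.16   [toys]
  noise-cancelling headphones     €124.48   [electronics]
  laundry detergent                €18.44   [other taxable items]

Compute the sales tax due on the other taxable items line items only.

Stainless water bottle €34.93: other taxable items → 3.5% → €1.22255
Laundry detergent €18.44: other taxable items → 3.5% → €0.6454
Tax on other taxable items: unrounded sum = €1.86795 → €1.87

€1.87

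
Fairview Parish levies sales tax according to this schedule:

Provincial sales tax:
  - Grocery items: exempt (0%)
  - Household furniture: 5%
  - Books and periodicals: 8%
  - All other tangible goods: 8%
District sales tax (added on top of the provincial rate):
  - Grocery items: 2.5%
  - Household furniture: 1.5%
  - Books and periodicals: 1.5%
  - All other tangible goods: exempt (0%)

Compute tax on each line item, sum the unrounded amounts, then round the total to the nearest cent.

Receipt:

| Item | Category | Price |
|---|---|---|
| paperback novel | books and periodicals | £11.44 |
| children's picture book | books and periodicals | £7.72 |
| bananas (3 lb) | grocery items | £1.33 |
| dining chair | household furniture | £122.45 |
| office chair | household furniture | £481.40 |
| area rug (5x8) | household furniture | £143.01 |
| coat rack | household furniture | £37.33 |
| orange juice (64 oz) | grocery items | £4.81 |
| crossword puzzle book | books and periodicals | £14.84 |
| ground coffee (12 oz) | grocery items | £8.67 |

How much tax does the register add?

£54.57

Paperback novel £11.44: books and periodicals → 8% + 1.5% district = 9.5% → £1.0868
Children's picture book £7.72: books and periodicals → 8% + 1.5% district = 9.5% → £0.7334
Bananas (3 lb) £1.33: grocery items → 0% + 2.5% district = 2.5% → £0.03325
Dining chair £122.45: household furniture → 5% + 1.5% district = 6.5% → £7.95925
Office chair £481.40: household furniture → 5% + 1.5% district = 6.5% → £31.291
Area rug (5x8) £143.01: household furniture → 5% + 1.5% district = 6.5% → £9.29565
Coat rack £37.33: household furniture → 5% + 1.5% district = 6.5% → £2.42645
Orange juice (64 oz) £4.81: grocery items → 0% + 2.5% district = 2.5% → £0.12025
Crossword puzzle book £14.84: books and periodicals → 8% + 1.5% district = 9.5% → £1.4098
Ground coffee (12 oz) £8.67: grocery items → 0% + 2.5% district = 2.5% → £0.21675
Unrounded tax sum = £54.5726 → £54.57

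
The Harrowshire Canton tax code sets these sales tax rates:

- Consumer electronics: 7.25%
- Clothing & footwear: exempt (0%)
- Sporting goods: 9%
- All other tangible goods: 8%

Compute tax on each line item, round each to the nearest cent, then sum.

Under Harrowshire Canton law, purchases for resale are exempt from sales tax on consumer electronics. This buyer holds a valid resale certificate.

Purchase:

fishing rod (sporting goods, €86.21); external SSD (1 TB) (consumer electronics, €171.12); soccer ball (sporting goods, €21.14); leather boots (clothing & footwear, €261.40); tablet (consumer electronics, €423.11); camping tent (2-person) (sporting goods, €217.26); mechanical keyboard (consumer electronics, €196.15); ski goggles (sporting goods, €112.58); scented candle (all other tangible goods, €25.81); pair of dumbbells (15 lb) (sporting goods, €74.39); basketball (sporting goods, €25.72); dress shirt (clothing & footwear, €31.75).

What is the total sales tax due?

Fishing rod €86.21: sporting goods → 9% → €7.76
External SSD (1 TB) €171.12: consumer electronics, buyer-exempt → 0% → €0.00
Soccer ball €21.14: sporting goods → 9% → €1.90
Leather boots €261.40: clothing & footwear → 0% → €0.00
Tablet €423.11: consumer electronics, buyer-exempt → 0% → €0.00
Camping tent (2-person) €217.26: sporting goods → 9% → €19.55
Mechanical keyboard €196.15: consumer electronics, buyer-exempt → 0% → €0.00
Ski goggles €112.58: sporting goods → 9% → €10.13
Scented candle €25.81: all other tangible goods → 8% → €2.06
Pair of dumbbells (15 lb) €74.39: sporting goods → 9% → €6.70
Basketball €25.72: sporting goods → 9% → €2.31
Dress shirt €31.75: clothing & footwear → 0% → €0.00
Total tax = €7.76 + €1.90 + €19.55 + €10.13 + €2.06 + €6.70 + €2.31 = €50.41

€50.41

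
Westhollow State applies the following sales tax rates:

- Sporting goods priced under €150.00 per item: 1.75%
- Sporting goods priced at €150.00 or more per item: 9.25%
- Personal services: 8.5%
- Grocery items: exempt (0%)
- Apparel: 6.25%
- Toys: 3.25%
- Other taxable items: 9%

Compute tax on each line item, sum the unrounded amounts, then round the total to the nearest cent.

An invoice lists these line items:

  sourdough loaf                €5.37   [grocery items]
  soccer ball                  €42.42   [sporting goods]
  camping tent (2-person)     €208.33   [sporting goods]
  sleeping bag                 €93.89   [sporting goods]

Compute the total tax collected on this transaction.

€21.66

Sourdough loaf €5.37: grocery items → 0% → €0.00
Soccer ball €42.42: sporting goods, under €150.00 → 1.75% → €0.74235
Camping tent (2-person) €208.33: sporting goods, €150.00 or more → 9.25% → €19.270525
Sleeping bag €93.89: sporting goods, under €150.00 → 1.75% → €1.643075
Unrounded tax sum = €21.65595 → €21.66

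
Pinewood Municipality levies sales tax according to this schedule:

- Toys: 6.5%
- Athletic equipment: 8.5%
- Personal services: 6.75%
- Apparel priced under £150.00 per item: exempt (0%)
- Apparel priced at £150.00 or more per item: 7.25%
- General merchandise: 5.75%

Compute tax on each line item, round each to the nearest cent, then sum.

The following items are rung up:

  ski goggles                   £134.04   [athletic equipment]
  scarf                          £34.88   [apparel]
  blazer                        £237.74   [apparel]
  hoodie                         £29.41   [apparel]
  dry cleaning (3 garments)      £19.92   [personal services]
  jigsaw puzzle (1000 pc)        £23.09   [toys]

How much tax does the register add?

Ski goggles £134.04: athletic equipment → 8.5% → £11.39
Scarf £34.88: apparel, under £150.00 → 0% → £0.00
Blazer £237.74: apparel, £150.00 or more → 7.25% → £17.24
Hoodie £29.41: apparel, under £150.00 → 0% → £0.00
Dry cleaning (3 garments) £19.92: personal services → 6.75% → £1.34
Jigsaw puzzle (1000 pc) £23.09: toys → 6.5% → £1.50
Total tax = £11.39 + £17.24 + £1.34 + £1.50 = £31.47

£31.47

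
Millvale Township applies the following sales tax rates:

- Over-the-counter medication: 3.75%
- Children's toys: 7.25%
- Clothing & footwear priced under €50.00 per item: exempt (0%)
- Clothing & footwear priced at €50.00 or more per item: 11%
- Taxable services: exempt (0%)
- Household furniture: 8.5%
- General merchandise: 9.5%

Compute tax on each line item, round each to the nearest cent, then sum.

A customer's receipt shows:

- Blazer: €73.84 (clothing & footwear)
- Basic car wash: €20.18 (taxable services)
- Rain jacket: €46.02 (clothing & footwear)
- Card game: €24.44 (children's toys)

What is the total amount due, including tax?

€174.37

Blazer €73.84: clothing & footwear, €50.00 or more → 11% → €8.12
Basic car wash €20.18: taxable services → 0% → €0.00
Rain jacket €46.02: clothing & footwear, under €50.00 → 0% → €0.00
Card game €24.44: children's toys → 7.25% → €1.77
Subtotal = €164.48; tax = €9.89; total due = €174.37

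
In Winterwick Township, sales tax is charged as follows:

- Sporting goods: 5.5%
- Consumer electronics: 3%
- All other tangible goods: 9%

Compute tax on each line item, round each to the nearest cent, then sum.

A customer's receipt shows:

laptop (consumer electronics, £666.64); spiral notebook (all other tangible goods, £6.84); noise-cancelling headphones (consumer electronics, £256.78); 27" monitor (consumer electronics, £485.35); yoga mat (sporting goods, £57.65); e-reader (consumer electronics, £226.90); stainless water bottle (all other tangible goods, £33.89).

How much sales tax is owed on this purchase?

£55.91

Laptop £666.64: consumer electronics → 3% → £20.00
Spiral notebook £6.84: all other tangible goods → 9% → £0.62
Noise-cancelling headphones £256.78: consumer electronics → 3% → £7.70
27" monitor £485.35: consumer electronics → 3% → £14.56
Yoga mat £57.65: sporting goods → 5.5% → £3.17
E-reader £226.90: consumer electronics → 3% → £6.81
Stainless water bottle £33.89: all other tangible goods → 9% → £3.05
Total tax = £20.00 + £0.62 + £7.70 + £14.56 + £3.17 + £6.81 + £3.05 = £55.91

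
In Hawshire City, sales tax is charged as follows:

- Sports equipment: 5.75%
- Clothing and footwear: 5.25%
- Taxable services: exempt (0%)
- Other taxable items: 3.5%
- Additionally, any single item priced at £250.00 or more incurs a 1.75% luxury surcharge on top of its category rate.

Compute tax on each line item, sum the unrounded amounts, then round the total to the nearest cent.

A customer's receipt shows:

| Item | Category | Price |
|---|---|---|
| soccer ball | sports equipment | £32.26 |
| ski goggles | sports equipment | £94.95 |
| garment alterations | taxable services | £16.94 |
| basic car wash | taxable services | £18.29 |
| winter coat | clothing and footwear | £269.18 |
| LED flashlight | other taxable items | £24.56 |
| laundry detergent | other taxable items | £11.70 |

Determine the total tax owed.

£27.43

Soccer ball £32.26: sports equipment → 5.75% → £1.85495
Ski goggles £94.95: sports equipment → 5.75% → £5.459625
Garment alterations £16.94: taxable services → 0% → £0.00
Basic car wash £18.29: taxable services → 0% → £0.00
Winter coat £269.18: clothing and footwear → 5.25% + 1.75% surcharge = 7% → £18.8426
LED flashlight £24.56: other taxable items → 3.5% → £0.8596
Laundry detergent £11.70: other taxable items → 3.5% → £0.4095
Unrounded tax sum = £27.426275 → £27.43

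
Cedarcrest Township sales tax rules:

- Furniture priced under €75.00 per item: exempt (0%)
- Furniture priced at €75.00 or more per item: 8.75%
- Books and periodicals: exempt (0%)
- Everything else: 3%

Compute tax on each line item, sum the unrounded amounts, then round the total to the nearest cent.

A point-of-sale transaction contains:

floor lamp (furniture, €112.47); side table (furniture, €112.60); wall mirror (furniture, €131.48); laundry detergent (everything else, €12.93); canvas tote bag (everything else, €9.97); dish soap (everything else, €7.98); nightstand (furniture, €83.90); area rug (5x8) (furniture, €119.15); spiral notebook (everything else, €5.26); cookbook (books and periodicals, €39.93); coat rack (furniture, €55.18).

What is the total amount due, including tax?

€740.90

Floor lamp €112.47: furniture, €75.00 or more → 8.75% → €9.841125
Side table €112.60: furniture, €75.00 or more → 8.75% → €9.8525
Wall mirror €131.48: furniture, €75.00 or more → 8.75% → €11.5045
Laundry detergent €12.93: everything else → 3% → €0.3879
Canvas tote bag €9.97: everything else → 3% → €0.2991
Dish soap €7.98: everything else → 3% → €0.2394
Nightstand €83.90: furniture, €75.00 or more → 8.75% → €7.34125
Area rug (5x8) €119.15: furniture, €75.00 or more → 8.75% → €10.425625
Spiral notebook €5.26: everything else → 3% → €0.1578
Cookbook €39.93: books and periodicals → 0% → €0.00
Coat rack €55.18: furniture, under €75.00 → 0% → €0.00
Subtotal = €690.85; unrounded tax = €50.0492 → €50.05; total due = €740.90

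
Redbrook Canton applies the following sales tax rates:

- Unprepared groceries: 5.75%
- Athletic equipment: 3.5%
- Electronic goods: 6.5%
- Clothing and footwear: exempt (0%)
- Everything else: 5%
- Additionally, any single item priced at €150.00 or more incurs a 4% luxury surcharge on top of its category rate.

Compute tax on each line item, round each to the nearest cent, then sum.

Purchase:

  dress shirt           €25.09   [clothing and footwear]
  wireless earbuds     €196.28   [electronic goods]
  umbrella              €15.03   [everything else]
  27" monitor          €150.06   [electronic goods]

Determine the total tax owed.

€37.12

Dress shirt €25.09: clothing and footwear → 0% → €0.00
Wireless earbuds €196.28: electronic goods → 6.5% + 4% surcharge = 10.5% → €20.61
Umbrella €15.03: everything else → 5% → €0.75
27" monitor €150.06: electronic goods → 6.5% + 4% surcharge = 10.5% → €15.76
Total tax = €20.61 + €0.75 + €15.76 = €37.12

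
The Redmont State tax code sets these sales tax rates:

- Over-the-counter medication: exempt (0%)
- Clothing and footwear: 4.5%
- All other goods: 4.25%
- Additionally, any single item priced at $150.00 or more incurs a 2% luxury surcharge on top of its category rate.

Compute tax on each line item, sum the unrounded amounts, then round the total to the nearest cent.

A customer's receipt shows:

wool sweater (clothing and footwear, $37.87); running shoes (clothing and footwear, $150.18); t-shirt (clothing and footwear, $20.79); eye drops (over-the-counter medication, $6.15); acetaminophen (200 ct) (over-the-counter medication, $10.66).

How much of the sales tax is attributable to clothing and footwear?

$12.40

Wool sweater $37.87: clothing and footwear → 4.5% → $1.70415
Running shoes $150.18: clothing and footwear → 4.5% + 2% surcharge = 6.5% → $9.7617
T-shirt $20.79: clothing and footwear → 4.5% → $0.93555
Tax on clothing and footwear: unrounded sum = $12.4014 → $12.40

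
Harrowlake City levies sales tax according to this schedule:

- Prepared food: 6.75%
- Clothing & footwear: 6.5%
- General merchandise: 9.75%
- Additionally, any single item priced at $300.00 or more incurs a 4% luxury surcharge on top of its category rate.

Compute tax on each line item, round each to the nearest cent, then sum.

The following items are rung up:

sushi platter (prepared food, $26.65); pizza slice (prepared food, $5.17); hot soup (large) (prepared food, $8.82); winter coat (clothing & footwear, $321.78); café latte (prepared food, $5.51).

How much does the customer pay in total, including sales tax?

$404.84

Sushi platter $26.65: prepared food → 6.75% → $1.80
Pizza slice $5.17: prepared food → 6.75% → $0.35
Hot soup (large) $8.82: prepared food → 6.75% → $0.60
Winter coat $321.78: clothing & footwear → 6.5% + 4% surcharge = 10.5% → $33.79
Café latte $5.51: prepared food → 6.75% → $0.37
Subtotal = $367.93; tax = $36.91; total due = $404.84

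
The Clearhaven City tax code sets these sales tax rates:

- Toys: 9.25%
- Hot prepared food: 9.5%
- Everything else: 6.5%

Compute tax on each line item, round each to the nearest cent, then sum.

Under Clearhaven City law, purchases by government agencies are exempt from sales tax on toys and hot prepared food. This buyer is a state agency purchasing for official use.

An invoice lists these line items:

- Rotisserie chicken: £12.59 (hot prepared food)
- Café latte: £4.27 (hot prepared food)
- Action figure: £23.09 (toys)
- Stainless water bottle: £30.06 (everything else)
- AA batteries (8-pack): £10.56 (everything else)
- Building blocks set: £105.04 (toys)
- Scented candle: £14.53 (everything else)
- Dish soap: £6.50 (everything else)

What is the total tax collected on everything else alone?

Stainless water bottle £30.06: everything else → 6.5% → £1.95
AA batteries (8-pack) £10.56: everything else → 6.5% → £0.69
Scented candle £14.53: everything else → 6.5% → £0.94
Dish soap £6.50: everything else → 6.5% → £0.42
Tax on everything else = £1.95 + £0.69 + £0.94 + £0.42 = £4.00

£4.00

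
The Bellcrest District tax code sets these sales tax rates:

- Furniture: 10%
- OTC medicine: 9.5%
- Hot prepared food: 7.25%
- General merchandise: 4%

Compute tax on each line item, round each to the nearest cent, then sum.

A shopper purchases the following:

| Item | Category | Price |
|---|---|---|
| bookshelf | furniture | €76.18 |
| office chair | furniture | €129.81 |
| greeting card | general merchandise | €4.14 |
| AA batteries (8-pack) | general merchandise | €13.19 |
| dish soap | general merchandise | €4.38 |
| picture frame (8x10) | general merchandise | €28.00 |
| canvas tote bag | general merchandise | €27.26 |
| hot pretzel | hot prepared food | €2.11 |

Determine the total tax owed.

€23.84

Bookshelf €76.18: furniture → 10% → €7.62
Office chair €129.81: furniture → 10% → €12.98
Greeting card €4.14: general merchandise → 4% → €0.17
AA batteries (8-pack) €13.19: general merchandise → 4% → €0.53
Dish soap €4.38: general merchandise → 4% → €0.18
Picture frame (8x10) €28.00: general merchandise → 4% → €1.12
Canvas tote bag €27.26: general merchandise → 4% → €1.09
Hot pretzel €2.11: hot prepared food → 7.25% → €0.15
Total tax = €7.62 + €12.98 + €0.17 + €0.53 + €0.18 + €1.12 + €1.09 + €0.15 = €23.84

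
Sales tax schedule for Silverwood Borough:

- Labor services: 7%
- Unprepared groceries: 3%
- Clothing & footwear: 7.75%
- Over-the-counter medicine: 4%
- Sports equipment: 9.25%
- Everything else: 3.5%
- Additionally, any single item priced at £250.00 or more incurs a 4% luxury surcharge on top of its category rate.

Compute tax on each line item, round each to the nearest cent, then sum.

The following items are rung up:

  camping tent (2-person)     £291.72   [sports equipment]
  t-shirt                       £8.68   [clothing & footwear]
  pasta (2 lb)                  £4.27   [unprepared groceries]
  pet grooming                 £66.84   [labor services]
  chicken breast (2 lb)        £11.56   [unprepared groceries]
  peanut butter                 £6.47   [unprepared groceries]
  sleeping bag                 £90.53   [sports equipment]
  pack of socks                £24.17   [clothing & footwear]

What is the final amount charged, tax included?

£559.15

Camping tent (2-person) £291.72: sports equipment → 9.25% + 4% surcharge = 13.25% → £38.65
T-shirt £8.68: clothing & footwear → 7.75% → £0.67
Pasta (2 lb) £4.27: unprepared groceries → 3% → £0.13
Pet grooming £66.84: labor services → 7% → £4.68
Chicken breast (2 lb) £11.56: unprepared groceries → 3% → £0.35
Peanut butter £6.47: unprepared groceries → 3% → £0.19
Sleeping bag £90.53: sports equipment → 9.25% → £8.37
Pack of socks £24.17: clothing & footwear → 7.75% → £1.87
Subtotal = £504.24; tax = £54.91; total due = £559.15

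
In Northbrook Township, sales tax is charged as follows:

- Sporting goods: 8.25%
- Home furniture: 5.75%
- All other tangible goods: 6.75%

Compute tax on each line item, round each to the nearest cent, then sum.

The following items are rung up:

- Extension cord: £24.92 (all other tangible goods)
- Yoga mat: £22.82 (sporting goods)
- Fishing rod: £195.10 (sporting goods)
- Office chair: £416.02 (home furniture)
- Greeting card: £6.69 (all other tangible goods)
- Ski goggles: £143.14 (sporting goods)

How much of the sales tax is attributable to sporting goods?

£29.79

Yoga mat £22.82: sporting goods → 8.25% → £1.88
Fishing rod £195.10: sporting goods → 8.25% → £16.10
Ski goggles £143.14: sporting goods → 8.25% → £11.81
Tax on sporting goods = £1.88 + £16.10 + £11.81 = £29.79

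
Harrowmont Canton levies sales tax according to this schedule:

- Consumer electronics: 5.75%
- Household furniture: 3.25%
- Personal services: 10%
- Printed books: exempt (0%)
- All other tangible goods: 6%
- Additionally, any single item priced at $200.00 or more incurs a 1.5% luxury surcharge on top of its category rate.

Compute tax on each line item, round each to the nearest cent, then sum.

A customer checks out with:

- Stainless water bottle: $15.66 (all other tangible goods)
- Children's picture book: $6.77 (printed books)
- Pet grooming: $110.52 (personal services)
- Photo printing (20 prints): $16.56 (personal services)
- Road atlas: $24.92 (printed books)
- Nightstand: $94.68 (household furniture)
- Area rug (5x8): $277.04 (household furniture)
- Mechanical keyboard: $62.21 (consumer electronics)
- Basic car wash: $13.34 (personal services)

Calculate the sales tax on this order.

Stainless water bottle $15.66: all other tangible goods → 6% → $0.94
Children's picture book $6.77: printed books → 0% → $0.00
Pet grooming $110.52: personal services → 10% → $11.05
Photo printing (20 prints) $16.56: personal services → 10% → $1.66
Road atlas $24.92: printed books → 0% → $0.00
Nightstand $94.68: household furniture → 3.25% → $3.08
Area rug (5x8) $277.04: household furniture → 3.25% + 1.5% surcharge = 4.75% → $13.16
Mechanical keyboard $62.21: consumer electronics → 5.75% → $3.58
Basic car wash $13.34: personal services → 10% → $1.33
Total tax = $0.94 + $11.05 + $1.66 + $3.08 + $13.16 + $3.58 + $1.33 = $34.80

$34.80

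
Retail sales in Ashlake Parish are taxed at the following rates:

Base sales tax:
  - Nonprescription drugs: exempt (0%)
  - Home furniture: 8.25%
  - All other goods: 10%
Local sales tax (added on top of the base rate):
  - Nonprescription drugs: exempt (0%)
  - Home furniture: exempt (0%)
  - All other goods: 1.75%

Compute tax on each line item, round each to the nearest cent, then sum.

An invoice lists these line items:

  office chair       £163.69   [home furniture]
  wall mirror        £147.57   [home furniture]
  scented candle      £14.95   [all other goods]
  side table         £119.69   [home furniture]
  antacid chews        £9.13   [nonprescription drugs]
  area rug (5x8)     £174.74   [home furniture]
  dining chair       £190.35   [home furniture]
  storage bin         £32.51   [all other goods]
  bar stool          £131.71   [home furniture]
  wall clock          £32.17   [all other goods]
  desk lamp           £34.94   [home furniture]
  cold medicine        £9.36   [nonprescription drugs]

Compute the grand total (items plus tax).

£1149.58

Office chair £163.69: home furniture → 8.25% + 0% local = 8.25% → £13.50
Wall mirror £147.57: home furniture → 8.25% + 0% local = 8.25% → £12.17
Scented candle £14.95: all other goods → 10% + 1.75% local = 11.75% → £1.76
Side table £119.69: home furniture → 8.25% + 0% local = 8.25% → £9.87
Antacid chews £9.13: nonprescription drugs → 0% + 0% local = 0% → £0.00
Area rug (5x8) £174.74: home furniture → 8.25% + 0% local = 8.25% → £14.42
Dining chair £190.35: home furniture → 8.25% + 0% local = 8.25% → £15.70
Storage bin £32.51: all other goods → 10% + 1.75% local = 11.75% → £3.82
Bar stool £131.71: home furniture → 8.25% + 0% local = 8.25% → £10.87
Wall clock £32.17: all other goods → 10% + 1.75% local = 11.75% → £3.78
Desk lamp £34.94: home furniture → 8.25% + 0% local = 8.25% → £2.88
Cold medicine £9.36: nonprescription drugs → 0% + 0% local = 0% → £0.00
Subtotal = £1060.81; tax = £88.77; total due = £1149.58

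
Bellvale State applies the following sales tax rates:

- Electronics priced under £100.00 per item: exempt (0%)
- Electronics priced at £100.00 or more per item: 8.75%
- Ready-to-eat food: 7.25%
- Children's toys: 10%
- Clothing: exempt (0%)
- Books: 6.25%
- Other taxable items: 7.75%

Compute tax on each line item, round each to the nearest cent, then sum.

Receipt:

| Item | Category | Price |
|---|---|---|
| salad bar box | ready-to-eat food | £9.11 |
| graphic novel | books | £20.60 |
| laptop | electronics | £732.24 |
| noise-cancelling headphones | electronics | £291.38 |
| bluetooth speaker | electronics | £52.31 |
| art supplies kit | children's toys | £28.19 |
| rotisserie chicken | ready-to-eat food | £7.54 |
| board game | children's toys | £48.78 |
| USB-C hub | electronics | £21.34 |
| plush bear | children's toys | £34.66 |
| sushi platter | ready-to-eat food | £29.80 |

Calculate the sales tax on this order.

Salad bar box £9.11: ready-to-eat food → 7.25% → £0.66
Graphic novel £20.60: books → 6.25% → £1.29
Laptop £732.24: electronics, £100.00 or more → 8.75% → £64.07
Noise-cancelling headphones £291.38: electronics, £100.00 or more → 8.75% → £25.50
Bluetooth speaker £52.31: electronics, under £100.00 → 0% → £0.00
Art supplies kit £28.19: children's toys → 10% → £2.82
Rotisserie chicken £7.54: ready-to-eat food → 7.25% → £0.55
Board game £48.78: children's toys → 10% → £4.88
USB-C hub £21.34: electronics, under £100.00 → 0% → £0.00
Plush bear £34.66: children's toys → 10% → £3.47
Sushi platter £29.80: ready-to-eat food → 7.25% → £2.16
Total tax = £0.66 + £1.29 + £64.07 + £25.50 + £2.82 + £0.55 + £4.88 + £3.47 + £2.16 = £105.40

£105.40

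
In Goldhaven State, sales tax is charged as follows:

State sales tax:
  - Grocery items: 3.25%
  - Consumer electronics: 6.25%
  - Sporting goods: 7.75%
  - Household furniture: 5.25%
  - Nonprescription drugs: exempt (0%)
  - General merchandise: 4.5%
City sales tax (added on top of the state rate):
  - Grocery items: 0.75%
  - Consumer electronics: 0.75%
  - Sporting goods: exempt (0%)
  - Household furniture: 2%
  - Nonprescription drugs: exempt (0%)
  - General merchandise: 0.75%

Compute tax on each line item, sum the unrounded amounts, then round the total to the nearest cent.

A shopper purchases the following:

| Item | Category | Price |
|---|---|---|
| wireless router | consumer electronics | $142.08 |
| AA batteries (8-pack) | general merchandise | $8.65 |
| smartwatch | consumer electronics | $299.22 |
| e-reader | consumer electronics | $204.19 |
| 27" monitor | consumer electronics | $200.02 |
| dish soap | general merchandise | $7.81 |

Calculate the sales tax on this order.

$60.05

Wireless router $142.08: consumer electronics → 6.25% + 0.75% city = 7% → $9.9456
AA batteries (8-pack) $8.65: general merchandise → 4.5% + 0.75% city = 5.25% → $0.454125
Smartwatch $299.22: consumer electronics → 6.25% + 0.75% city = 7% → $20.9454
E-reader $204.19: consumer electronics → 6.25% + 0.75% city = 7% → $14.2933
27" monitor $200.02: consumer electronics → 6.25% + 0.75% city = 7% → $14.0014
Dish soap $7.81: general merchandise → 4.5% + 0.75% city = 5.25% → $0.410025
Unrounded tax sum = $60.04985 → $60.05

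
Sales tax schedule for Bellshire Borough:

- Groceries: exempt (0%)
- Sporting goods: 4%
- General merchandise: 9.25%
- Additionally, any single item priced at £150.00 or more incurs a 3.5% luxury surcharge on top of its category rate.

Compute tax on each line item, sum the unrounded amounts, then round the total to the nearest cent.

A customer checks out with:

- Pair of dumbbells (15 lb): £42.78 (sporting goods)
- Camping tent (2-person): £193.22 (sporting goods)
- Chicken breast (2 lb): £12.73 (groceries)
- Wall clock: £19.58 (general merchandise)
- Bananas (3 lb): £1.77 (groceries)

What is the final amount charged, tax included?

Pair of dumbbells (15 lb) £42.78: sporting goods → 4% → £1.7112
Camping tent (2-person) £193.22: sporting goods → 4% + 3.5% surcharge = 7.5% → £14.4915
Chicken breast (2 lb) £12.73: groceries → 0% → £0.00
Wall clock £19.58: general merchandise → 9.25% → £1.81115
Bananas (3 lb) £1.77: groceries → 0% → £0.00
Subtotal = £270.08; unrounded tax = £18.01385 → £18.01; total due = £288.09

£288.09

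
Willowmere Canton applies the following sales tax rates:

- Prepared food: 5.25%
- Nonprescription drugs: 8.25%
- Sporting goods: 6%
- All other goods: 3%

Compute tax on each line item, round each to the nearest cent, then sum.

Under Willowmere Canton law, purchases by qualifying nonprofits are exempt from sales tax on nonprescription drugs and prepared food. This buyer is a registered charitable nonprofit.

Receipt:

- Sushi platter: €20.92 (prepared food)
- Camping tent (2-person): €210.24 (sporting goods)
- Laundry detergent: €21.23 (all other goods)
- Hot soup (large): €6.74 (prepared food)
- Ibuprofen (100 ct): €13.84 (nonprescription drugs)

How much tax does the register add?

€13.25

Sushi platter €20.92: prepared food, buyer-exempt → 0% → €0.00
Camping tent (2-person) €210.24: sporting goods → 6% → €12.61
Laundry detergent €21.23: all other goods → 3% → €0.64
Hot soup (large) €6.74: prepared food, buyer-exempt → 0% → €0.00
Ibuprofen (100 ct) €13.84: nonprescription drugs, buyer-exempt → 0% → €0.00
Total tax = €12.61 + €0.64 = €13.25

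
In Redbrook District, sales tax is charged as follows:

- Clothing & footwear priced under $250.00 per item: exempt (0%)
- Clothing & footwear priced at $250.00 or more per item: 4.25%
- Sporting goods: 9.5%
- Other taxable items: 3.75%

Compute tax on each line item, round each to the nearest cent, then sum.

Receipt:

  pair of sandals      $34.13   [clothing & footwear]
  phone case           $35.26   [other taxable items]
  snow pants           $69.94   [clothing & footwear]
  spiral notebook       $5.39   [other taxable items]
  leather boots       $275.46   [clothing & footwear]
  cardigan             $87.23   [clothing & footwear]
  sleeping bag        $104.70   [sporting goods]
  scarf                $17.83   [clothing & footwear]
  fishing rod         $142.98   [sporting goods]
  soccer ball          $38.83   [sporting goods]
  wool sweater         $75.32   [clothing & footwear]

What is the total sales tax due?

Pair of sandals $34.13: clothing & footwear, under $250.00 → 0% → $0.00
Phone case $35.26: other taxable items → 3.75% → $1.32
Snow pants $69.94: clothing & footwear, under $250.00 → 0% → $0.00
Spiral notebook $5.39: other taxable items → 3.75% → $0.20
Leather boots $275.46: clothing & footwear, $250.00 or more → 4.25% → $11.71
Cardigan $87.23: clothing & footwear, under $250.00 → 0% → $0.00
Sleeping bag $104.70: sporting goods → 9.5% → $9.95
Scarf $17.83: clothing & footwear, under $250.00 → 0% → $0.00
Fishing rod $142.98: sporting goods → 9.5% → $13.58
Soccer ball $38.83: sporting goods → 9.5% → $3.69
Wool sweater $75.32: clothing & footwear, under $250.00 → 0% → $0.00
Total tax = $1.32 + $0.20 + $11.71 + $9.95 + $13.58 + $3.69 = $40.45

$40.45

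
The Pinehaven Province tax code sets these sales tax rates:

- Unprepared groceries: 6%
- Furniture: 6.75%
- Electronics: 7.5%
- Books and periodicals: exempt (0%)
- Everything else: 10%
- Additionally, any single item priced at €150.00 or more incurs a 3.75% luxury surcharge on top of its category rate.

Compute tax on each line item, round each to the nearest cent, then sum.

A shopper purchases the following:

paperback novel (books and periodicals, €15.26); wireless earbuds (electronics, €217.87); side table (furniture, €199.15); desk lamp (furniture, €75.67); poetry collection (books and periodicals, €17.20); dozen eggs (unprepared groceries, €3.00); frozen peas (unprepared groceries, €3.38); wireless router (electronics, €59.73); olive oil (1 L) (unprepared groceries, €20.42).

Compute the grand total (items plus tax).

Paperback novel €15.26: books and periodicals → 0% → €0.00
Wireless earbuds €217.87: electronics → 7.5% + 3.75% surcharge = 11.25% → €24.51
Side table €199.15: furniture → 6.75% + 3.75% surcharge = 10.5% → €20.91
Desk lamp €75.67: furniture → 6.75% → €5.11
Poetry collection €17.20: books and periodicals → 0% → €0.00
Dozen eggs €3.00: unprepared groceries → 6% → €0.18
Frozen peas €3.38: unprepared groceries → 6% → €0.20
Wireless router €59.73: electronics → 7.5% → €4.48
Olive oil (1 L) €20.42: unprepared groceries → 6% → €1.23
Subtotal = €611.68; tax = €56.62; total due = €668.30

€668.30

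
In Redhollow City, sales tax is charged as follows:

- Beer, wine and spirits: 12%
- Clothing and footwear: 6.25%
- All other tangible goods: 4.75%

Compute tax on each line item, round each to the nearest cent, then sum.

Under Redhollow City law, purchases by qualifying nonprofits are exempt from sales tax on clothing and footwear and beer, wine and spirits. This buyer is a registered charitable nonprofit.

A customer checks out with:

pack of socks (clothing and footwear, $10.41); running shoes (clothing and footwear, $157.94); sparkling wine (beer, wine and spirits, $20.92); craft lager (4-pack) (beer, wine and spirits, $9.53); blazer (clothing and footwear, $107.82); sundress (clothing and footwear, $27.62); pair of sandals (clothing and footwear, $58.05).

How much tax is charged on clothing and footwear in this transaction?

$0.00

Pack of socks $10.41: clothing and footwear, buyer-exempt → 0% → $0.00
Running shoes $157.94: clothing and footwear, buyer-exempt → 0% → $0.00
Blazer $107.82: clothing and footwear, buyer-exempt → 0% → $0.00
Sundress $27.62: clothing and footwear, buyer-exempt → 0% → $0.00
Pair of sandals $58.05: clothing and footwear, buyer-exempt → 0% → $0.00
Tax on clothing and footwear = $0.00 + $0.00 + $0.00 + $0.00 + $0.00 = $0.00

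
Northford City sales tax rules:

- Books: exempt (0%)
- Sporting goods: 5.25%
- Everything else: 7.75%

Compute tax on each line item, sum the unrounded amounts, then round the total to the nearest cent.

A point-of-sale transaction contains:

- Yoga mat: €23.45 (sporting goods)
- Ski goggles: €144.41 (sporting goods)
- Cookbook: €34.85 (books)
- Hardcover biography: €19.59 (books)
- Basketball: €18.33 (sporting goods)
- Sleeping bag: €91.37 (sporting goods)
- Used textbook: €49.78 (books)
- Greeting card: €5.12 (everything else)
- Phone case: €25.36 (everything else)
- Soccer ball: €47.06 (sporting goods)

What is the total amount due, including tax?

Yoga mat €23.45: sporting goods → 5.25% → €1.231125
Ski goggles €144.41: sporting goods → 5.25% → €7.581525
Cookbook €34.85: books → 0% → €0.00
Hardcover biography €19.59: books → 0% → €0.00
Basketball €18.33: sporting goods → 5.25% → €0.962325
Sleeping bag €91.37: sporting goods → 5.25% → €4.796925
Used textbook €49.78: books → 0% → €0.00
Greeting card €5.12: everything else → 7.75% → €0.3968
Phone case €25.36: everything else → 7.75% → €1.9654
Soccer ball €47.06: sporting goods → 5.25% → €2.47065
Subtotal = €459.32; unrounded tax = €19.40475 → €19.40; total due = €478.72

€478.72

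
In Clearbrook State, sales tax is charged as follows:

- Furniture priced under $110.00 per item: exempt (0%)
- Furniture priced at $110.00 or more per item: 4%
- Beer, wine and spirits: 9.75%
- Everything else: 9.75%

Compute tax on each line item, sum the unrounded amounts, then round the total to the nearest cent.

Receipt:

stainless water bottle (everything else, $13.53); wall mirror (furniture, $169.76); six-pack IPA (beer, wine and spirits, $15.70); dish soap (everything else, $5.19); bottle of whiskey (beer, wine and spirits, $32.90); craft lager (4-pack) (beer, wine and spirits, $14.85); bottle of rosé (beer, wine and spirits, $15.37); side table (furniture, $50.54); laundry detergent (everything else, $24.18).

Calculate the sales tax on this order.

$18.66

Stainless water bottle $13.53: everything else → 9.75% → $1.319175
Wall mirror $169.76: furniture, $110.00 or more → 4% → $6.7904
Six-pack IPA $15.70: beer, wine and spirits → 9.75% → $1.53075
Dish soap $5.19: everything else → 9.75% → $0.506025
Bottle of whiskey $32.90: beer, wine and spirits → 9.75% → $3.20775
Craft lager (4-pack) $14.85: beer, wine and spirits → 9.75% → $1.447875
Bottle of rosé $15.37: beer, wine and spirits → 9.75% → $1.498575
Side table $50.54: furniture, under $110.00 → 0% → $0.00
Laundry detergent $24.18: everything else → 9.75% → $2.35755
Unrounded tax sum = $18.6581 → $18.66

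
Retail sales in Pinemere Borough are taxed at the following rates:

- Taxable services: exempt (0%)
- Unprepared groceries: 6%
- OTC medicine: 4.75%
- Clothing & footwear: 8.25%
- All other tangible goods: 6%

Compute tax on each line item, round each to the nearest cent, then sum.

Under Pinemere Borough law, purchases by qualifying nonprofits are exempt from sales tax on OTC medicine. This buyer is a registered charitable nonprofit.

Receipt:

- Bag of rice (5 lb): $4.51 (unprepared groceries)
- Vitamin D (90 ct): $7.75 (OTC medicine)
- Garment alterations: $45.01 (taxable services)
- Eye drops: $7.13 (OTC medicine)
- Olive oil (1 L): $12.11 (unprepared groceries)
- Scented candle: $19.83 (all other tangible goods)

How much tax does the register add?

Bag of rice (5 lb) $4.51: unprepared groceries → 6% → $0.27
Vitamin D (90 ct) $7.75: OTC medicine, buyer-exempt → 0% → $0.00
Garment alterations $45.01: taxable services → 0% → $0.00
Eye drops $7.13: OTC medicine, buyer-exempt → 0% → $0.00
Olive oil (1 L) $12.11: unprepared groceries → 6% → $0.73
Scented candle $19.83: all other tangible goods → 6% → $1.19
Total tax = $0.27 + $0.73 + $1.19 = $2.19

$2.19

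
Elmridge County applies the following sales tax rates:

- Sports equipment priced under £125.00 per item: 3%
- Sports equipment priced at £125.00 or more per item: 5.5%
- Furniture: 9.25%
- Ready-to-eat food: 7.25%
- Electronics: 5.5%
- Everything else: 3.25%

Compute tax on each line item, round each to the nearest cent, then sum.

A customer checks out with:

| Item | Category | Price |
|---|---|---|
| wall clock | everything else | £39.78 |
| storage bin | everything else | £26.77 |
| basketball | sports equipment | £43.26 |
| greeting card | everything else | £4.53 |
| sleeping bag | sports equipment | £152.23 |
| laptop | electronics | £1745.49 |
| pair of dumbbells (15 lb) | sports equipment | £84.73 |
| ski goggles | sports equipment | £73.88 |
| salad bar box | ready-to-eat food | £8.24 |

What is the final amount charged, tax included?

£2292.25

Wall clock £39.78: everything else → 3.25% → £1.29
Storage bin £26.77: everything else → 3.25% → £0.87
Basketball £43.26: sports equipment, under £125.00 → 3% → £1.30
Greeting card £4.53: everything else → 3.25% → £0.15
Sleeping bag £152.23: sports equipment, £125.00 or more → 5.5% → £8.37
Laptop £1745.49: electronics → 5.5% → £96.00
Pair of dumbbells (15 lb) £84.73: sports equipment, under £125.00 → 3% → £2.54
Ski goggles £73.88: sports equipment, under £125.00 → 3% → £2.22
Salad bar box £8.24: ready-to-eat food → 7.25% → £0.60
Subtotal = £2178.91; tax = £113.34; total due = £2292.25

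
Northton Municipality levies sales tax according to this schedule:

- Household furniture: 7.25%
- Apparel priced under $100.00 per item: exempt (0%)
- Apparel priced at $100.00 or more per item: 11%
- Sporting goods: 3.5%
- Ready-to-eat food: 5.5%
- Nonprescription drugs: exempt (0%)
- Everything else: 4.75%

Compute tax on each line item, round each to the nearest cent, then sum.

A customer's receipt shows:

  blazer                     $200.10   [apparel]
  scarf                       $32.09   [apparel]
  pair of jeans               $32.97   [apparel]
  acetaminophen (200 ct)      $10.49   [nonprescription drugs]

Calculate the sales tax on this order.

Blazer $200.10: apparel, $100.00 or more → 11% → $22.01
Scarf $32.09: apparel, under $100.00 → 0% → $0.00
Pair of jeans $32.97: apparel, under $100.00 → 0% → $0.00
Acetaminophen (200 ct) $10.49: nonprescription drugs → 0% → $0.00
Total tax = $22.01

$22.01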